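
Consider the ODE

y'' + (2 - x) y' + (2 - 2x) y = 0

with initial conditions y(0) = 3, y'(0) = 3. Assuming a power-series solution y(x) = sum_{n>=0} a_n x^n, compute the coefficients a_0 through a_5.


Ansatz: y(x) = sum_{n>=0} a_n x^n, so y'(x) = sum_{n>=1} n a_n x^(n-1) and y''(x) = sum_{n>=2} n(n-1) a_n x^(n-2).
Substitute into P(x) y'' + Q(x) y' + R(x) y = 0 with P(x) = 1, Q(x) = 2 - x, R(x) = 2 - 2x, and match powers of x.
Initial conditions: a_0 = 3, a_1 = 3.
Setting the coefficient of each power of x to zero and solving order by order (substituting the coefficients already found):
  x^0: 2 a_2 + 2 a_1 + 2 a_0 = 0  ->  2 a_2 = -2 a_1 - 2 a_0 = -12  ->  a_2 = -6
  x^1: 6 a_3 + 4 a_2 + a_1 - 2 a_0 = 0  ->  6 a_3 = -4 a_2 - a_1 + 2 a_0 = 27  ->  a_3 = 9/2
  x^2: 12 a_4 + 6 a_3 - 2 a_1 = 0  ->  12 a_4 = -6 a_3 + 2 a_1 = -21  ->  a_4 = -7/4
  x^3: 20 a_5 + 8 a_4 - a_3 - 2 a_2 = 0  ->  20 a_5 = -8 a_4 + a_3 + 2 a_2 = 13/2  ->  a_5 = 13/40
Truncated series: y(x) = 3 + 3 x - 6 x^2 + (9/2) x^3 - (7/4) x^4 + (13/40) x^5 + O(x^6).

a_0 = 3; a_1 = 3; a_2 = -6; a_3 = 9/2; a_4 = -7/4; a_5 = 13/40


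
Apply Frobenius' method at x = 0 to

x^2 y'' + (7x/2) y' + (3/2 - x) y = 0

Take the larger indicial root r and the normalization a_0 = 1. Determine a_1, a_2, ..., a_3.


Write in Frobenius form y'' + (p(x)/x) y' + (q(x)/x^2) y = 0:
  p(x) = 7/2,  q(x) = 3/2 - x.
Indicial equation: r(r-1) + (7/2) r + (3/2) = 0 -> roots r_1 = -1, r_2 = -3/2.
Take r = r_1 = -1. Let y(x) = x^r sum_{n>=0} a_n x^n with a_0 = 1.
Substitute y = x^r sum a_n x^n and match x^{r+n}. The recurrence is
  D(n) a_n - 1 a_{n-1} = 0,  where D(n) = (r+n)(r+n-1) + (7/2)(r+n) + (3/2).
  a_n = 1 / D(n) * a_{n-1}.
Since the indicial polynomial factors as (r - r_1)(r - r_2), D(n) = (r_1 + n - r_1)(r_1 + n - r_2) = n(n + 1/2).
Evaluating step by step (a_0 = 1):
  n = 1: D(1) = 1(1 + 1/2) = 3/2; numerator = 1(1) = 1; a_1 = (1)/(3/2) = 2/3
  n = 2: D(2) = 2(2 + 1/2) = 5; numerator = 1(2/3) = 2/3; a_2 = (2/3)/(5) = 2/15
  n = 3: D(3) = 3(3 + 1/2) = 21/2; numerator = 1(2/15) = 2/15; a_3 = (2/15)/(21/2) = 4/315

r = -1; a_0 = 1; a_1 = 2/3; a_2 = 2/15; a_3 = 4/315


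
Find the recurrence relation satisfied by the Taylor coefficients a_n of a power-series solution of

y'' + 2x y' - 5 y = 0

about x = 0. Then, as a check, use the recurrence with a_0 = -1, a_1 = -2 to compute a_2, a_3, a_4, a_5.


Substitute y = sum_n a_n x^n.
y''(x) has coefficient (n+2)(n+1) a_{n+2} at x^n;
2 x y'(x) has coefficient 2 n a_n at x^n (shift);
-5 y(x) has coefficient -5 a_n at x^n.
Matching x^n: (n+2)(n+1) a_{n+2} + (2n - 5) a_n = 0.
Thus a_{n+2} = (-2n + 5) / ((n+1)(n+2)) * a_n.

Check with a_0 = -1, a_1 = -2 (apply the recurrence for n = 0, 1, 2, 3): a_0 = -1, a_1 = -2, a_2 = -5/2, a_3 = -1, a_4 = -5/24, a_5 = 1/20.

a_(n+2) = (-2n + 5) / ((n+1)(n+2)) * a_n; check: a_0 = -1, a_1 = -2, a_2 = -5/2, a_3 = -1, a_4 = -5/24, a_5 = 1/20


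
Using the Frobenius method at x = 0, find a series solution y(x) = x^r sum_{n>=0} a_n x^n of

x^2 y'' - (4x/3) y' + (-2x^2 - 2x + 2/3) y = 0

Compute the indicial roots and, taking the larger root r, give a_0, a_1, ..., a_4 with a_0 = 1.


Write in Frobenius form y'' + (p(x)/x) y' + (q(x)/x^2) y = 0:
  p(x) = -4/3,  q(x) = -2x^2 - 2x + 2/3.
Indicial equation: r(r-1) + (-4/3) r + (2/3) = 0 -> roots r_1 = 2, r_2 = 1/3.
Take r = r_1 = 2. Let y(x) = x^r sum_{n>=0} a_n x^n with a_0 = 1.
Substitute y = x^r sum a_n x^n and match x^{r+n}. The recurrence is
  D(n) a_n - 2 a_{n-1} - 2 a_{n-2} = 0,  where D(n) = (r+n)(r+n-1) + (-4/3)(r+n) + (2/3).
  a_n = [2 a_{n-1} + 2 a_{n-2}] / D(n).
Since the indicial polynomial factors as (r - r_1)(r - r_2), D(n) = (r_1 + n - r_1)(r_1 + n - r_2) = n(n + 5/3).
Evaluating step by step (a_0 = 1):
  n = 1: D(1) = 1(1 + 5/3) = 8/3; numerator = 2(1) = 2; a_1 = (2)/(8/3) = 3/4
  n = 2: D(2) = 2(2 + 5/3) = 22/3; numerator = 2(3/4) + 2(1) = 7/2; a_2 = (7/2)/(22/3) = 21/44
  n = 3: D(3) = 3(3 + 5/3) = 14; numerator = 2(21/44) + 2(3/4) = 27/11; a_3 = (27/11)/(14) = 27/154
  n = 4: D(4) = 4(4 + 5/3) = 68/3; numerator = 2(27/154) + 2(21/44) = 201/154; a_4 = (201/154)/(68/3) = 603/10472

r = 2; a_0 = 1; a_1 = 3/4; a_2 = 21/44; a_3 = 27/154; a_4 = 603/10472


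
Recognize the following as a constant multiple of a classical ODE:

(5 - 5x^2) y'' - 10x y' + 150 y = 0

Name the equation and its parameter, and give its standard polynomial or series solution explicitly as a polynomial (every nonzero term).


All three coefficients share the factor 5; dividing through by 5 gives  (1 - x^2) y'' - 2x y' + 30 y = 0.
This matches the Legendre equation (1 - x^2) y'' - 2x y' + n(n+1) y = 0 (note the -2x y' term) with n(n+1) = 30, so n = 5; the polynomial solution is P_5(x).
With y = sum_k a_k x^k, matching x^k gives (k+2)(k+1) a_{k+2} = [k(k+1) - n(n+1)] a_k = (k - 5)(k + 6) a_k. The right side vanishes at k = 5, so the series with the parity of 5 terminates at degree 5.
Standard normalization (P_n(1) = 1): leading coefficient (2n)!/(2^n (n!)^2) = 3628800/(32*14400) = 63/8, so a_5 = 63/8. Work downward with a_k = (k+1)(k+2) a_{k+2} / ((k - 5)(k + 6)):
  a_3 = (4)(5)(63/8) / ((3 - 5)(3 + 6)) = (315/2)/(-18) = -35/4
  a_1 = (2)(3)(-35/4) / ((1 - 5)(1 + 6)) = (-105/2)/(-28) = 15/8
Hence P_5(x) = 63 x^5/8 - 35 x^3/4 + 15 x/8.

P_5(x); series = 63 x^5/8 - 35 x^3/4 + 15 x/8


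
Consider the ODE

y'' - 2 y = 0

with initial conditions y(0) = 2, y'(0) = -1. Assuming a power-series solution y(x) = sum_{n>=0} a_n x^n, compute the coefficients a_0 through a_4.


Ansatz: y(x) = sum_{n>=0} a_n x^n, so y'(x) = sum_{n>=1} n a_n x^(n-1) and y''(x) = sum_{n>=2} n(n-1) a_n x^(n-2).
Substitute into P(x) y'' + Q(x) y' + R(x) y = 0 with P(x) = 1, Q(x) = 0, R(x) = -2, and match powers of x.
Initial conditions: a_0 = 2, a_1 = -1.
Setting the coefficient of each power of x to zero and solving order by order (substituting the coefficients already found):
  x^0: 2 a_2 - 2 a_0 = 0  ->  2 a_2 = 2 a_0 = 4  ->  a_2 = 2
  x^1: 6 a_3 - 2 a_1 = 0  ->  6 a_3 = 2 a_1 = -2  ->  a_3 = -1/3
  x^2: 12 a_4 - 2 a_2 = 0  ->  12 a_4 = 2 a_2 = 4  ->  a_4 = 1/3
Truncated series: y(x) = 2 - x + 2 x^2 - (1/3) x^3 + (1/3) x^4 + O(x^5).

a_0 = 2; a_1 = -1; a_2 = 2; a_3 = -1/3; a_4 = 1/3


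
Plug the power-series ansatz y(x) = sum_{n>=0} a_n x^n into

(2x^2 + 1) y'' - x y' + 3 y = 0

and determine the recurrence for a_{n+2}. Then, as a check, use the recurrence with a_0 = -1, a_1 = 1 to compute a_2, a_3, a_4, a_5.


Substitute y = sum_n a_n x^n.
(1 + 2 x^2) y'' contributes (n+2)(n+1) a_{n+2} + 2 n(n-1) a_n at x^n.
-x y'(x) contributes -n a_n at x^n.
3 y(x) contributes 3 a_n at x^n.
Matching x^n: (n+2)(n+1) a_{n+2} + (2 n(n-1) - n + 3) a_n = 0.
Thus a_{n+2} = (-2 n(n-1) + n - 3) / ((n+1)(n+2)) * a_n.

Check with a_0 = -1, a_1 = 1 (apply the recurrence for n = 0, 1, 2, 3): a_0 = -1, a_1 = 1, a_2 = 3/2, a_3 = -1/3, a_4 = -5/8, a_5 = 1/5.

a_(n+2) = (-2 n(n-1) + n - 3) / ((n+1)(n+2)) * a_n; check: a_0 = -1, a_1 = 1, a_2 = 3/2, a_3 = -1/3, a_4 = -5/8, a_5 = 1/5


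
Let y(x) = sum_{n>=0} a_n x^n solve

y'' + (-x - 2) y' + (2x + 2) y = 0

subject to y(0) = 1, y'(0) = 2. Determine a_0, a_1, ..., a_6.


Ansatz: y(x) = sum_{n>=0} a_n x^n, so y'(x) = sum_{n>=1} n a_n x^(n-1) and y''(x) = sum_{n>=2} n(n-1) a_n x^(n-2).
Substitute into P(x) y'' + Q(x) y' + R(x) y = 0 with P(x) = 1, Q(x) = -x - 2, R(x) = 2x + 2, and match powers of x.
Initial conditions: a_0 = 1, a_1 = 2.
Setting the coefficient of each power of x to zero and solving order by order (substituting the coefficients already found):
  x^0: 2 a_2 - 2 a_1 + 2 a_0 = 0  ->  2 a_2 = 2 a_1 - 2 a_0 = 2  ->  a_2 = 1
  x^1: 6 a_3 - 4 a_2 + a_1 + 2 a_0 = 0  ->  6 a_3 = 4 a_2 - a_1 - 2 a_0 = 0  ->  a_3 = 0
  x^2: 12 a_4 - 6 a_3 + 2 a_1 = 0  ->  12 a_4 = 6 a_3 - 2 a_1 = -4  ->  a_4 = -1/3
  x^3: 20 a_5 - 8 a_4 - a_3 + 2 a_2 = 0  ->  20 a_5 = 8 a_4 + a_3 - 2 a_2 = -14/3  ->  a_5 = -7/30
  x^4: 30 a_6 - 10 a_5 - 2 a_4 + 2 a_3 = 0  ->  30 a_6 = 10 a_5 + 2 a_4 - 2 a_3 = -3  ->  a_6 = -1/10
Truncated series: y(x) = 1 + 2 x + x^2 - (1/3) x^4 - (7/30) x^5 - (1/10) x^6 + O(x^7).

a_0 = 1; a_1 = 2; a_2 = 1; a_3 = 0; a_4 = -1/3; a_5 = -7/30; a_6 = -1/10


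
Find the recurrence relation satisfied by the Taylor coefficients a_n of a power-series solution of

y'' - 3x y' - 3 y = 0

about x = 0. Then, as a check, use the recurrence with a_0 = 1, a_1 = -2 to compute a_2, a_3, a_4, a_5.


Substitute y = sum_n a_n x^n.
y''(x) has coefficient (n+2)(n+1) a_{n+2} at x^n;
-3 x y'(x) has coefficient -3 n a_n at x^n (shift);
-3 y(x) has coefficient -3 a_n at x^n.
Matching x^n: (n+2)(n+1) a_{n+2} + (-3n - 3) a_n = 0.
Thus a_{n+2} = (3n + 3) / ((n+1)(n+2)) * a_n.

Check with a_0 = 1, a_1 = -2 (apply the recurrence for n = 0, 1, 2, 3): a_0 = 1, a_1 = -2, a_2 = 3/2, a_3 = -2, a_4 = 9/8, a_5 = -6/5.

a_(n+2) = (3n + 3) / ((n+1)(n+2)) * a_n; check: a_0 = 1, a_1 = -2, a_2 = 3/2, a_3 = -2, a_4 = 9/8, a_5 = -6/5


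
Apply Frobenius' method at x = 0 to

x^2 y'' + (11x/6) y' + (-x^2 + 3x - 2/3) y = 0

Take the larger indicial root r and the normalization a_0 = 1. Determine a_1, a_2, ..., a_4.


Write in Frobenius form y'' + (p(x)/x) y' + (q(x)/x^2) y = 0:
  p(x) = 11/6,  q(x) = -x^2 + 3x - 2/3.
Indicial equation: r(r-1) + (11/6) r + (-2/3) = 0 -> roots r_1 = 1/2, r_2 = -4/3.
Take r = r_1 = 1/2. Let y(x) = x^r sum_{n>=0} a_n x^n with a_0 = 1.
Substitute y = x^r sum a_n x^n and match x^{r+n}. The recurrence is
  D(n) a_n + 3 a_{n-1} - 1 a_{n-2} = 0,  where D(n) = (r+n)(r+n-1) + (11/6)(r+n) + (-2/3).
  a_n = [-3 a_{n-1} + 1 a_{n-2}] / D(n).
Since the indicial polynomial factors as (r - r_1)(r - r_2), D(n) = (r_1 + n - r_1)(r_1 + n - r_2) = n(n + 11/6).
Evaluating step by step (a_0 = 1):
  n = 1: D(1) = 1(1 + 11/6) = 17/6; numerator = -3(1) = -3; a_1 = (-3)/(17/6) = -18/17
  n = 2: D(2) = 2(2 + 11/6) = 23/3; numerator = -3(-18/17) + 1(1) = 71/17; a_2 = (71/17)/(23/3) = 213/391
  n = 3: D(3) = 3(3 + 11/6) = 29/2; numerator = -3(213/391) + 1(-18/17) = -1053/391; a_3 = (-1053/391)/(29/2) = -2106/11339
  n = 4: D(4) = 4(4 + 11/6) = 70/3; numerator = -3(-2106/11339) + 1(213/391) = 735/667; a_4 = (735/667)/(70/3) = 63/1334

r = 1/2; a_0 = 1; a_1 = -18/17; a_2 = 213/391; a_3 = -2106/11339; a_4 = 63/1334


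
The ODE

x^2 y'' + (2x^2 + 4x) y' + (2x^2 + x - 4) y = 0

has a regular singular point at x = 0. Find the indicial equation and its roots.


Divide by x^2 to reach normal form y'' + P_1(x) y' + P_2(x) y = 0 with P_1(x) = 2 + 4/x and P_2(x) = 2 + 1/x - 4/x^2.
x = 0 is a singular point because the y'-coefficient 2 + 4/x has a pole at x = 0 and the y-coefficient 2 + 1/x - 4/x^2 has a pole at x = 0.
It is a regular singular point because x P_1(x) = p(x) = 2x + 4 and x^2 P_2(x) = q(x) = 2x^2 + x - 4 are polynomials, hence analytic at x = 0.
p(0) = 4,  q(0) = -4.
Indicial equation: r(r-1) + p(0) r + q(0) = 0, i.e. r^2 + (p(0) - 1) r + q(0) = 0, i.e. r^2 + 3 r - 4 = 0.
Discriminant: (3)^2 - 4(-4) = 25, so r = (-3 ± 5)/2.
Solving: r_1 = 1, r_2 = -4.

indicial: r^2 + 3 r - 4 = 0; roots r_1 = 1, r_2 = -4


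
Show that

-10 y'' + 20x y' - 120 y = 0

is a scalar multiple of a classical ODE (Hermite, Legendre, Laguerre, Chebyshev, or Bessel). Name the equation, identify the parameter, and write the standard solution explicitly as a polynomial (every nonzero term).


All three coefficients share the factor -10; dividing through by -10 gives  y'' - 2x y' + 12 y = 0.
This matches the Hermite equation y'' - 2x y' + 2n y = 0 with 2n = 12, so n = 6; the polynomial solution is H_6(x).
With y = sum_k a_k x^k, matching x^k gives (k+2)(k+1) a_{k+2} = 2(k - n) a_k = 2(k - 6) a_k. The right side vanishes at k = 6, so the series with the parity of 6 terminates at degree 6.
Standard normalization: leading coefficient of H_n is 2^n, so a_6 = 2^6 = 64. Work downward with a_k = (k+1)(k+2) a_{k+2} / (2(k - n)):
  a_4 = (5)(6)(64) / (2(4 - 6)) = 1920/(-4) = -480
  a_2 = (3)(4)(-480) / (2(2 - 6)) = -5760/(-8) = 720
  a_0 = (1)(2)(720) / (2(0 - 6)) = 1440/(-12) = -120
Hence H_6(x) = 64 x^6 - 480 x^4 + 720 x^2 - 120.

H_6(x); series = 64 x^6 - 480 x^4 + 720 x^2 - 120


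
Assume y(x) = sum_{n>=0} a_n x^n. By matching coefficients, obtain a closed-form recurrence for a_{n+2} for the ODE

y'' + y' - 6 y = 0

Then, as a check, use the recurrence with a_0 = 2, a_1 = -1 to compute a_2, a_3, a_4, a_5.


Substitute y = sum_n a_n x^n.
y''(x) has coefficient (n+2)(n+1) a_{n+2} at x^n;
y'(x) has coefficient (n+1) a_{n+1} at x^n;
-6 y(x) has coefficient -6 a_n at x^n.
Matching x^n: (n+2)(n+1) a_{n+2} + (n+1) a_{n+1} - 6 a_n = 0.
Thus a_{n+2} = [-(n+1) a_{n+1} + 6 a_n] / ((n+1)(n+2)).

Check with a_0 = 2, a_1 = -1 (apply the recurrence for n = 0, 1, 2, 3): a_0 = 2, a_1 = -1, a_2 = 13/2, a_3 = -19/6, a_4 = 97/24, a_5 = -211/120.

a_(n+2) = [-(n+1) a_(n+1) + 6 a_n] / ((n+1)(n+2)); check: a_0 = 2, a_1 = -1, a_2 = 13/2, a_3 = -19/6, a_4 = 97/24, a_5 = -211/120


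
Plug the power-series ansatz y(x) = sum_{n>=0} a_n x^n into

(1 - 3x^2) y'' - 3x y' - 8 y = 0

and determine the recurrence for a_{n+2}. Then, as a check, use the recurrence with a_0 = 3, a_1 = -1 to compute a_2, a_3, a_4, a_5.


Substitute y = sum_n a_n x^n.
(1 - 3 x^2) y'' contributes (n+2)(n+1) a_{n+2} - 3 n(n-1) a_n at x^n.
-3 x y'(x) contributes -3 n a_n at x^n.
-8 y(x) contributes -8 a_n at x^n.
Matching x^n: (n+2)(n+1) a_{n+2} + (-3 n(n-1) - 3 n - 8) a_n = 0.
Thus a_{n+2} = (3 n(n-1) + 3 n + 8) / ((n+1)(n+2)) * a_n.

Check with a_0 = 3, a_1 = -1 (apply the recurrence for n = 0, 1, 2, 3): a_0 = 3, a_1 = -1, a_2 = 12, a_3 = -11/6, a_4 = 20, a_5 = -77/24.

a_(n+2) = (3 n(n-1) + 3 n + 8) / ((n+1)(n+2)) * a_n; check: a_0 = 3, a_1 = -1, a_2 = 12, a_3 = -11/6, a_4 = 20, a_5 = -77/24


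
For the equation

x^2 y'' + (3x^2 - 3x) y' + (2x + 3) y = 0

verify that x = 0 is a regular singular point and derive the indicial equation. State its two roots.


Divide by x^2 to reach normal form y'' + P_1(x) y' + P_2(x) y = 0 with P_1(x) = 3 - 3/x and P_2(x) = 2/x + 3/x^2.
x = 0 is a singular point because the y'-coefficient 3 - 3/x has a pole at x = 0 and the y-coefficient 2/x + 3/x^2 has a pole at x = 0.
It is a regular singular point because x P_1(x) = p(x) = 3x - 3 and x^2 P_2(x) = q(x) = 2x + 3 are polynomials, hence analytic at x = 0.
p(0) = -3,  q(0) = 3.
Indicial equation: r(r-1) + p(0) r + q(0) = 0, i.e. r^2 + (p(0) - 1) r + q(0) = 0, i.e. r^2 - 4 r + 3 = 0.
Discriminant: (-4)^2 - 4(3) = 4, so r = (4 ± 2)/2.
Solving: r_1 = 3, r_2 = 1.

indicial: r^2 - 4 r + 3 = 0; roots r_1 = 3, r_2 = 1


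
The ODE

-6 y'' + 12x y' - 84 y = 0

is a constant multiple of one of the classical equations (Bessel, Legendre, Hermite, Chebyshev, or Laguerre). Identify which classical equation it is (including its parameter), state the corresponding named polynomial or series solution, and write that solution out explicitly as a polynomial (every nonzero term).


All three coefficients share the factor -6; dividing through by -6 gives  y'' - 2x y' + 14 y = 0.
This matches the Hermite equation y'' - 2x y' + 2n y = 0 with 2n = 14, so n = 7; the polynomial solution is H_7(x).
With y = sum_k a_k x^k, matching x^k gives (k+2)(k+1) a_{k+2} = 2(k - n) a_k = 2(k - 7) a_k. The right side vanishes at k = 7, so the series with the parity of 7 terminates at degree 7.
Standard normalization: leading coefficient of H_n is 2^n, so a_7 = 2^7 = 128. Work downward with a_k = (k+1)(k+2) a_{k+2} / (2(k - n)):
  a_5 = (6)(7)(128) / (2(5 - 7)) = 5376/(-4) = -1344
  a_3 = (4)(5)(-1344) / (2(3 - 7)) = -26880/(-8) = 3360
  a_1 = (2)(3)(3360) / (2(1 - 7)) = 20160/(-12) = -1680
Hence H_7(x) = 128 x^7 - 1344 x^5 + 3360 x^3 - 1680 x.

H_7(x); series = 128 x^7 - 1344 x^5 + 3360 x^3 - 1680 x


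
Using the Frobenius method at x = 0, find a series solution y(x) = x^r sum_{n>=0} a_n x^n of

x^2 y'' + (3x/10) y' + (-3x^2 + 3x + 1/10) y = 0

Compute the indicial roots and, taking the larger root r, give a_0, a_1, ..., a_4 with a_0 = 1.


Write in Frobenius form y'' + (p(x)/x) y' + (q(x)/x^2) y = 0:
  p(x) = 3/10,  q(x) = -3x^2 + 3x + 1/10.
Indicial equation: r(r-1) + (3/10) r + (1/10) = 0 -> roots r_1 = 1/2, r_2 = 1/5.
Take r = r_1 = 1/2. Let y(x) = x^r sum_{n>=0} a_n x^n with a_0 = 1.
Substitute y = x^r sum a_n x^n and match x^{r+n}. The recurrence is
  D(n) a_n + 3 a_{n-1} - 3 a_{n-2} = 0,  where D(n) = (r+n)(r+n-1) + (3/10)(r+n) + (1/10).
  a_n = [-3 a_{n-1} + 3 a_{n-2}] / D(n).
Since the indicial polynomial factors as (r - r_1)(r - r_2), D(n) = (r_1 + n - r_1)(r_1 + n - r_2) = n(n + 3/10).
Evaluating step by step (a_0 = 1):
  n = 1: D(1) = 1(1 + 3/10) = 13/10; numerator = -3(1) = -3; a_1 = (-3)/(13/10) = -30/13
  n = 2: D(2) = 2(2 + 3/10) = 23/5; numerator = -3(-30/13) + 3(1) = 129/13; a_2 = (129/13)/(23/5) = 645/299
  n = 3: D(3) = 3(3 + 3/10) = 99/10; numerator = -3(645/299) + 3(-30/13) = -4005/299; a_3 = (-4005/299)/(99/10) = -4450/3289
  n = 4: D(4) = 4(4 + 3/10) = 86/5; numerator = -3(-4450/3289) + 3(645/299) = 34635/3289; a_4 = (34635/3289)/(86/5) = 173175/282854

r = 1/2; a_0 = 1; a_1 = -30/13; a_2 = 645/299; a_3 = -4450/3289; a_4 = 173175/282854


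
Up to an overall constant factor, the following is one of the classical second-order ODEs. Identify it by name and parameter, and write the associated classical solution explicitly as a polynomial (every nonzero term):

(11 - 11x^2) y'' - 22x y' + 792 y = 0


All three coefficients share the factor 11; dividing through by 11 gives  (1 - x^2) y'' - 2x y' + 72 y = 0.
This matches the Legendre equation (1 - x^2) y'' - 2x y' + n(n+1) y = 0 (note the -2x y' term) with n(n+1) = 72, so n = 8; the polynomial solution is P_8(x).
With y = sum_k a_k x^k, matching x^k gives (k+2)(k+1) a_{k+2} = [k(k+1) - n(n+1)] a_k = (k - 8)(k + 9) a_k. The right side vanishes at k = 8, so the series with the parity of 8 terminates at degree 8.
Standard normalization (P_n(1) = 1): leading coefficient (2n)!/(2^n (n!)^2) = 20922789888000/(256*1625702400) = 6435/128, so a_8 = 6435/128. Work downward with a_k = (k+1)(k+2) a_{k+2} / ((k - 8)(k + 9)):
  a_6 = (7)(8)(6435/128) / ((6 - 8)(6 + 9)) = (45045/16)/(-30) = -3003/32
  a_4 = (5)(6)(-3003/32) / ((4 - 8)(4 + 9)) = (-45045/16)/(-52) = 3465/64
  a_2 = (3)(4)(3465/64) / ((2 - 8)(2 + 9)) = (10395/16)/(-66) = -315/32
  a_0 = (1)(2)(-315/32) / ((0 - 8)(0 + 9)) = (-315/16)/(-72) = 35/128
Hence P_8(x) = 6435 x^8/128 - 3003 x^6/32 + 3465 x^4/64 - 315 x^2/32 + 35/128.

P_8(x); series = 6435 x^8/128 - 3003 x^6/32 + 3465 x^4/64 - 315 x^2/32 + 35/128


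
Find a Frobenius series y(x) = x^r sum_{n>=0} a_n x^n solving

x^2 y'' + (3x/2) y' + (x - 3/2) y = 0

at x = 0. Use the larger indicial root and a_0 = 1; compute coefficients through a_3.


Write in Frobenius form y'' + (p(x)/x) y' + (q(x)/x^2) y = 0:
  p(x) = 3/2,  q(x) = x - 3/2.
Indicial equation: r(r-1) + (3/2) r + (-3/2) = 0 -> roots r_1 = 1, r_2 = -3/2.
Take r = r_1 = 1. Let y(x) = x^r sum_{n>=0} a_n x^n with a_0 = 1.
Substitute y = x^r sum a_n x^n and match x^{r+n}. The recurrence is
  D(n) a_n + 1 a_{n-1} = 0,  where D(n) = (r+n)(r+n-1) + (3/2)(r+n) + (-3/2).
  a_n = -1 / D(n) * a_{n-1}.
Since the indicial polynomial factors as (r - r_1)(r - r_2), D(n) = (r_1 + n - r_1)(r_1 + n - r_2) = n(n + 5/2).
Evaluating step by step (a_0 = 1):
  n = 1: D(1) = 1(1 + 5/2) = 7/2; numerator = -1(1) = -1; a_1 = (-1)/(7/2) = -2/7
  n = 2: D(2) = 2(2 + 5/2) = 9; numerator = -1(-2/7) = 2/7; a_2 = (2/7)/(9) = 2/63
  n = 3: D(3) = 3(3 + 5/2) = 33/2; numerator = -1(2/63) = -2/63; a_3 = (-2/63)/(33/2) = -4/2079

r = 1; a_0 = 1; a_1 = -2/7; a_2 = 2/63; a_3 = -4/2079


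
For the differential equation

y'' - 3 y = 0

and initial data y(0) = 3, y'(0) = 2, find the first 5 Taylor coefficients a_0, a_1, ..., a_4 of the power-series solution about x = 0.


Ansatz: y(x) = sum_{n>=0} a_n x^n, so y'(x) = sum_{n>=1} n a_n x^(n-1) and y''(x) = sum_{n>=2} n(n-1) a_n x^(n-2).
Substitute into P(x) y'' + Q(x) y' + R(x) y = 0 with P(x) = 1, Q(x) = 0, R(x) = -3, and match powers of x.
Initial conditions: a_0 = 3, a_1 = 2.
Setting the coefficient of each power of x to zero and solving order by order (substituting the coefficients already found):
  x^0: 2 a_2 - 3 a_0 = 0  ->  2 a_2 = 3 a_0 = 9  ->  a_2 = 9/2
  x^1: 6 a_3 - 3 a_1 = 0  ->  6 a_3 = 3 a_1 = 6  ->  a_3 = 1
  x^2: 12 a_4 - 3 a_2 = 0  ->  12 a_4 = 3 a_2 = 27/2  ->  a_4 = 9/8
Truncated series: y(x) = 3 + 2 x + (9/2) x^2 + x^3 + (9/8) x^4 + O(x^5).

a_0 = 3; a_1 = 2; a_2 = 9/2; a_3 = 1; a_4 = 9/8


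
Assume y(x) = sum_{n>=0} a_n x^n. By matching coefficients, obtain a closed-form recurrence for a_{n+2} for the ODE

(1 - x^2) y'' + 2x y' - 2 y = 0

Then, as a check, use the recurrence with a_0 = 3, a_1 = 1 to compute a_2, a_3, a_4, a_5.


Substitute y = sum_n a_n x^n.
(1 - 1 x^2) y'' contributes (n+2)(n+1) a_{n+2} - n(n-1) a_n at x^n.
2 x y'(x) contributes 2 n a_n at x^n.
-2 y(x) contributes -2 a_n at x^n.
Matching x^n: (n+2)(n+1) a_{n+2} + (-n(n-1) + 2 n - 2) a_n = 0.
Thus a_{n+2} = (n(n-1) - 2 n + 2) / ((n+1)(n+2)) * a_n.

Check with a_0 = 3, a_1 = 1 (apply the recurrence for n = 0, 1, 2, 3): a_0 = 3, a_1 = 1, a_2 = 3, a_3 = 0, a_4 = 0, a_5 = 0.

a_(n+2) = (n(n-1) - 2 n + 2) / ((n+1)(n+2)) * a_n; check: a_0 = 3, a_1 = 1, a_2 = 3, a_3 = 0, a_4 = 0, a_5 = 0


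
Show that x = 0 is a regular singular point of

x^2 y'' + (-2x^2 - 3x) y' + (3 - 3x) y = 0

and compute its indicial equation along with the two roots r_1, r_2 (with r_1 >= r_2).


Divide by x^2 to reach normal form y'' + P_1(x) y' + P_2(x) y = 0 with P_1(x) = -2 - 3/x and P_2(x) = -3/x + 3/x^2.
x = 0 is a singular point because the y'-coefficient -2 - 3/x has a pole at x = 0 and the y-coefficient -3/x + 3/x^2 has a pole at x = 0.
It is a regular singular point because x P_1(x) = p(x) = -2x - 3 and x^2 P_2(x) = q(x) = 3 - 3x are polynomials, hence analytic at x = 0.
p(0) = -3,  q(0) = 3.
Indicial equation: r(r-1) + p(0) r + q(0) = 0, i.e. r^2 + (p(0) - 1) r + q(0) = 0, i.e. r^2 - 4 r + 3 = 0.
Discriminant: (-4)^2 - 4(3) = 4, so r = (4 ± 2)/2.
Solving: r_1 = 3, r_2 = 1.

indicial: r^2 - 4 r + 3 = 0; roots r_1 = 3, r_2 = 1


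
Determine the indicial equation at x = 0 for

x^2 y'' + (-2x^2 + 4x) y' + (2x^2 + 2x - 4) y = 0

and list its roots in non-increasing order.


Divide by x^2 to reach normal form y'' + P_1(x) y' + P_2(x) y = 0 with P_1(x) = -2 + 4/x and P_2(x) = 2 + 2/x - 4/x^2.
x = 0 is a singular point because the y'-coefficient -2 + 4/x has a pole at x = 0 and the y-coefficient 2 + 2/x - 4/x^2 has a pole at x = 0.
It is a regular singular point because x P_1(x) = p(x) = 4 - 2x and x^2 P_2(x) = q(x) = 2x^2 + 2x - 4 are polynomials, hence analytic at x = 0.
p(0) = 4,  q(0) = -4.
Indicial equation: r(r-1) + p(0) r + q(0) = 0, i.e. r^2 + (p(0) - 1) r + q(0) = 0, i.e. r^2 + 3 r - 4 = 0.
Discriminant: (3)^2 - 4(-4) = 25, so r = (-3 ± 5)/2.
Solving: r_1 = 1, r_2 = -4.

indicial: r^2 + 3 r - 4 = 0; roots r_1 = 1, r_2 = -4


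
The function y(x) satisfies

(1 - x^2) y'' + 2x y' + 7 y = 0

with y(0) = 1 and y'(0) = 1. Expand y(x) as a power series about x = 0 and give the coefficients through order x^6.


Ansatz: y(x) = sum_{n>=0} a_n x^n, so y'(x) = sum_{n>=1} n a_n x^(n-1) and y''(x) = sum_{n>=2} n(n-1) a_n x^(n-2).
Substitute into P(x) y'' + Q(x) y' + R(x) y = 0 with P(x) = 1 - x^2, Q(x) = 2x, R(x) = 7, and match powers of x.
Initial conditions: a_0 = 1, a_1 = 1.
Setting the coefficient of each power of x to zero and solving order by order (substituting the coefficients already found):
  x^0: 2 a_2 + 7 a_0 = 0  ->  2 a_2 = -7 a_0 = -7  ->  a_2 = -7/2
  x^1: 6 a_3 + 9 a_1 = 0  ->  6 a_3 = -9 a_1 = -9  ->  a_3 = -3/2
  x^2: 12 a_4 + 9 a_2 = 0  ->  12 a_4 = -9 a_2 = 63/2  ->  a_4 = 21/8
  x^3: 20 a_5 + 7 a_3 = 0  ->  20 a_5 = -7 a_3 = 21/2  ->  a_5 = 21/40
  x^4: 30 a_6 + 3 a_4 = 0  ->  30 a_6 = -3 a_4 = -63/8  ->  a_6 = -21/80
Truncated series: y(x) = 1 + x - (7/2) x^2 - (3/2) x^3 + (21/8) x^4 + (21/40) x^5 - (21/80) x^6 + O(x^7).

a_0 = 1; a_1 = 1; a_2 = -7/2; a_3 = -3/2; a_4 = 21/8; a_5 = 21/40; a_6 = -21/80


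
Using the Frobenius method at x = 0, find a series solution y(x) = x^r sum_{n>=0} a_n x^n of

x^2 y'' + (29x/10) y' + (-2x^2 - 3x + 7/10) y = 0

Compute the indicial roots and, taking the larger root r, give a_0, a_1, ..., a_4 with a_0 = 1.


Write in Frobenius form y'' + (p(x)/x) y' + (q(x)/x^2) y = 0:
  p(x) = 29/10,  q(x) = -2x^2 - 3x + 7/10.
Indicial equation: r(r-1) + (29/10) r + (7/10) = 0 -> roots r_1 = -1/2, r_2 = -7/5.
Take r = r_1 = -1/2. Let y(x) = x^r sum_{n>=0} a_n x^n with a_0 = 1.
Substitute y = x^r sum a_n x^n and match x^{r+n}. The recurrence is
  D(n) a_n - 3 a_{n-1} - 2 a_{n-2} = 0,  where D(n) = (r+n)(r+n-1) + (29/10)(r+n) + (7/10).
  a_n = [3 a_{n-1} + 2 a_{n-2}] / D(n).
Since the indicial polynomial factors as (r - r_1)(r - r_2), D(n) = (r_1 + n - r_1)(r_1 + n - r_2) = n(n + 9/10).
Evaluating step by step (a_0 = 1):
  n = 1: D(1) = 1(1 + 9/10) = 19/10; numerator = 3(1) = 3; a_1 = (3)/(19/10) = 30/19
  n = 2: D(2) = 2(2 + 9/10) = 29/5; numerator = 3(30/19) + 2(1) = 128/19; a_2 = (128/19)/(29/5) = 640/551
  n = 3: D(3) = 3(3 + 9/10) = 117/10; numerator = 3(640/551) + 2(30/19) = 3660/551; a_3 = (3660/551)/(117/10) = 12200/21489
  n = 4: D(4) = 4(4 + 9/10) = 98/5; numerator = 3(12200/21489) + 2(640/551) = 28840/7163; a_4 = (28840/7163)/(98/5) = 10300/50141

r = -1/2; a_0 = 1; a_1 = 30/19; a_2 = 640/551; a_3 = 12200/21489; a_4 = 10300/50141


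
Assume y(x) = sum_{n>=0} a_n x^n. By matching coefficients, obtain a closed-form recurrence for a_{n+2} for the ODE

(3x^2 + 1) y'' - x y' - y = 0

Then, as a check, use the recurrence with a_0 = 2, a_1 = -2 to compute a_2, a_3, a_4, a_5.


Substitute y = sum_n a_n x^n.
(1 + 3 x^2) y'' contributes (n+2)(n+1) a_{n+2} + 3 n(n-1) a_n at x^n.
-x y'(x) contributes -n a_n at x^n.
-y(x) contributes -1 a_n at x^n.
Matching x^n: (n+2)(n+1) a_{n+2} + (3 n(n-1) - n - 1) a_n = 0.
Thus a_{n+2} = (-3 n(n-1) + n + 1) / ((n+1)(n+2)) * a_n.

Check with a_0 = 2, a_1 = -2 (apply the recurrence for n = 0, 1, 2, 3): a_0 = 2, a_1 = -2, a_2 = 1, a_3 = -2/3, a_4 = -1/4, a_5 = 7/15.

a_(n+2) = (-3 n(n-1) + n + 1) / ((n+1)(n+2)) * a_n; check: a_0 = 2, a_1 = -2, a_2 = 1, a_3 = -2/3, a_4 = -1/4, a_5 = 7/15


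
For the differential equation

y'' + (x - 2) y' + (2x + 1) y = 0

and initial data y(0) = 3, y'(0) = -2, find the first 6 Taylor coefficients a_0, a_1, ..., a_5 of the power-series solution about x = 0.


Ansatz: y(x) = sum_{n>=0} a_n x^n, so y'(x) = sum_{n>=1} n a_n x^(n-1) and y''(x) = sum_{n>=2} n(n-1) a_n x^(n-2).
Substitute into P(x) y'' + Q(x) y' + R(x) y = 0 with P(x) = 1, Q(x) = x - 2, R(x) = 2x + 1, and match powers of x.
Initial conditions: a_0 = 3, a_1 = -2.
Setting the coefficient of each power of x to zero and solving order by order (substituting the coefficients already found):
  x^0: 2 a_2 - 2 a_1 + a_0 = 0  ->  2 a_2 = 2 a_1 - a_0 = -7  ->  a_2 = -7/2
  x^1: 6 a_3 - 4 a_2 + 2 a_1 + 2 a_0 = 0  ->  6 a_3 = 4 a_2 - 2 a_1 - 2 a_0 = -16  ->  a_3 = -8/3
  x^2: 12 a_4 - 6 a_3 + 3 a_2 + 2 a_1 = 0  ->  12 a_4 = 6 a_3 - 3 a_2 - 2 a_1 = -3/2  ->  a_4 = -1/8
  x^3: 20 a_5 - 8 a_4 + 4 a_3 + 2 a_2 = 0  ->  20 a_5 = 8 a_4 - 4 a_3 - 2 a_2 = 50/3  ->  a_5 = 5/6
Truncated series: y(x) = 3 - 2 x - (7/2) x^2 - (8/3) x^3 - (1/8) x^4 + (5/6) x^5 + O(x^6).

a_0 = 3; a_1 = -2; a_2 = -7/2; a_3 = -8/3; a_4 = -1/8; a_5 = 5/6


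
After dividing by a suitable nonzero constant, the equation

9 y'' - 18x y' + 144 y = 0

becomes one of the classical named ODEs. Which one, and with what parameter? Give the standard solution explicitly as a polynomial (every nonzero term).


All three coefficients share the factor 9; dividing through by 9 gives  y'' - 2x y' + 16 y = 0.
This matches the Hermite equation y'' - 2x y' + 2n y = 0 with 2n = 16, so n = 8; the polynomial solution is H_8(x).
With y = sum_k a_k x^k, matching x^k gives (k+2)(k+1) a_{k+2} = 2(k - n) a_k = 2(k - 8) a_k. The right side vanishes at k = 8, so the series with the parity of 8 terminates at degree 8.
Standard normalization: leading coefficient of H_n is 2^n, so a_8 = 2^8 = 256. Work downward with a_k = (k+1)(k+2) a_{k+2} / (2(k - n)):
  a_6 = (7)(8)(256) / (2(6 - 8)) = 14336/(-4) = -3584
  a_4 = (5)(6)(-3584) / (2(4 - 8)) = -107520/(-8) = 13440
  a_2 = (3)(4)(13440) / (2(2 - 8)) = 161280/(-12) = -13440
  a_0 = (1)(2)(-13440) / (2(0 - 8)) = -26880/(-16) = 1680
Hence H_8(x) = 256 x^8 - 3584 x^6 + 13440 x^4 - 13440 x^2 + 1680.

H_8(x); series = 256 x^8 - 3584 x^6 + 13440 x^4 - 13440 x^2 + 1680


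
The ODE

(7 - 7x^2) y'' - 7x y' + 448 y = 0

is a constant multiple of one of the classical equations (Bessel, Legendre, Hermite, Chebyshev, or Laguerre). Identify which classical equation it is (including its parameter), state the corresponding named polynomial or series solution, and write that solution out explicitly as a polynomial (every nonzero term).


All three coefficients share the factor 7; dividing through by 7 gives  (1 - x^2) y'' - x y' + 64 y = 0.
This matches the Chebyshev equation (1 - x^2) y'' - x y' + n^2 y = 0 (note the -x y' term, not -2x y') with n^2 = 64, so n = 8; the polynomial solution is T_8(x).
With y = sum_k a_k x^k, matching x^k gives (k+2)(k+1) a_{k+2} = (k^2 - n^2) a_k = (k - 8)(k + 8) a_k. The right side vanishes at k = 8, so the series with the parity of 8 terminates at degree 8.
Standard normalization: leading coefficient of T_n is 2^(n-1), so a_8 = 2^7 = 128. Work downward with a_k = (k+1)(k+2) a_{k+2} / ((k - 8)(k + 8)):
  a_6 = (7)(8)(128) / ((6 - 8)(6 + 8)) = 7168/(-28) = -256
  a_4 = (5)(6)(-256) / ((4 - 8)(4 + 8)) = -7680/(-48) = 160
  a_2 = (3)(4)(160) / ((2 - 8)(2 + 8)) = 1920/(-60) = -32
  a_0 = (1)(2)(-32) / ((0 - 8)(0 + 8)) = -64/(-64) = 1
Hence T_8(x) = 128 x^8 - 256 x^6 + 160 x^4 - 32 x^2 + 1.

T_8(x); series = 128 x^8 - 256 x^6 + 160 x^4 - 32 x^2 + 1


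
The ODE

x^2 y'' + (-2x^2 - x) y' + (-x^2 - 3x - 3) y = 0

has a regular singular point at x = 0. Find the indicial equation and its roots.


Divide by x^2 to reach normal form y'' + P_1(x) y' + P_2(x) y = 0 with P_1(x) = -2 - 1/x and P_2(x) = -1 - 3/x - 3/x^2.
x = 0 is a singular point because the y'-coefficient -2 - 1/x has a pole at x = 0 and the y-coefficient -1 - 3/x - 3/x^2 has a pole at x = 0.
It is a regular singular point because x P_1(x) = p(x) = -2x - 1 and x^2 P_2(x) = q(x) = -x^2 - 3x - 3 are polynomials, hence analytic at x = 0.
p(0) = -1,  q(0) = -3.
Indicial equation: r(r-1) + p(0) r + q(0) = 0, i.e. r^2 + (p(0) - 1) r + q(0) = 0, i.e. r^2 - 2 r - 3 = 0.
Discriminant: (-2)^2 - 4(-3) = 16, so r = (2 ± 4)/2.
Solving: r_1 = 3, r_2 = -1.

indicial: r^2 - 2 r - 3 = 0; roots r_1 = 3, r_2 = -1


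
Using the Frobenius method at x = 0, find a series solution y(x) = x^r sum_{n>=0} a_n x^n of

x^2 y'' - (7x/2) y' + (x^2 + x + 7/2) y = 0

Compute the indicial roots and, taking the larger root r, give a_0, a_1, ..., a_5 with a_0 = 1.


Write in Frobenius form y'' + (p(x)/x) y' + (q(x)/x^2) y = 0:
  p(x) = -7/2,  q(x) = x^2 + x + 7/2.
Indicial equation: r(r-1) + (-7/2) r + (7/2) = 0 -> roots r_1 = 7/2, r_2 = 1.
Take r = r_1 = 7/2. Let y(x) = x^r sum_{n>=0} a_n x^n with a_0 = 1.
Substitute y = x^r sum a_n x^n and match x^{r+n}. The recurrence is
  D(n) a_n + 1 a_{n-1} + 1 a_{n-2} = 0,  where D(n) = (r+n)(r+n-1) + (-7/2)(r+n) + (7/2).
  a_n = [-1 a_{n-1} - 1 a_{n-2}] / D(n).
Since the indicial polynomial factors as (r - r_1)(r - r_2), D(n) = (r_1 + n - r_1)(r_1 + n - r_2) = n(n + 5/2).
Evaluating step by step (a_0 = 1):
  n = 1: D(1) = 1(1 + 5/2) = 7/2; numerator = -1(1) = -1; a_1 = (-1)/(7/2) = -2/7
  n = 2: D(2) = 2(2 + 5/2) = 9; numerator = -1(-2/7) - 1(1) = -5/7; a_2 = (-5/7)/(9) = -5/63
  n = 3: D(3) = 3(3 + 5/2) = 33/2; numerator = -1(-5/63) - 1(-2/7) = 23/63; a_3 = (23/63)/(33/2) = 46/2079
  n = 4: D(4) = 4(4 + 5/2) = 26; numerator = -1(46/2079) - 1(-5/63) = 17/297; a_4 = (17/297)/(26) = 17/7722
  n = 5: D(5) = 5(5 + 5/2) = 75/2; numerator = -1(17/7722) - 1(46/2079) = -1315/54054; a_5 = (-1315/54054)/(75/2) = -263/405405

r = 7/2; a_0 = 1; a_1 = -2/7; a_2 = -5/63; a_3 = 46/2079; a_4 = 17/7722; a_5 = -263/405405


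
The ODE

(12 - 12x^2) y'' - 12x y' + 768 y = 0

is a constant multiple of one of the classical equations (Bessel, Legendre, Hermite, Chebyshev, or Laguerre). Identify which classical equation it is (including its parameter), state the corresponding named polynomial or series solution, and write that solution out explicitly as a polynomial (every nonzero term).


All three coefficients share the factor 12; dividing through by 12 gives  (1 - x^2) y'' - x y' + 64 y = 0.
This matches the Chebyshev equation (1 - x^2) y'' - x y' + n^2 y = 0 (note the -x y' term, not -2x y') with n^2 = 64, so n = 8; the polynomial solution is T_8(x).
With y = sum_k a_k x^k, matching x^k gives (k+2)(k+1) a_{k+2} = (k^2 - n^2) a_k = (k - 8)(k + 8) a_k. The right side vanishes at k = 8, so the series with the parity of 8 terminates at degree 8.
Standard normalization: leading coefficient of T_n is 2^(n-1), so a_8 = 2^7 = 128. Work downward with a_k = (k+1)(k+2) a_{k+2} / ((k - 8)(k + 8)):
  a_6 = (7)(8)(128) / ((6 - 8)(6 + 8)) = 7168/(-28) = -256
  a_4 = (5)(6)(-256) / ((4 - 8)(4 + 8)) = -7680/(-48) = 160
  a_2 = (3)(4)(160) / ((2 - 8)(2 + 8)) = 1920/(-60) = -32
  a_0 = (1)(2)(-32) / ((0 - 8)(0 + 8)) = -64/(-64) = 1
Hence T_8(x) = 128 x^8 - 256 x^6 + 160 x^4 - 32 x^2 + 1.

T_8(x); series = 128 x^8 - 256 x^6 + 160 x^4 - 32 x^2 + 1


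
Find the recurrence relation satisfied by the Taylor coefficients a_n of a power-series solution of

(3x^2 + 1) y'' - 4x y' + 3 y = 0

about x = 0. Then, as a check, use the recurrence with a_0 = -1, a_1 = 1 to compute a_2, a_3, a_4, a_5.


Substitute y = sum_n a_n x^n.
(1 + 3 x^2) y'' contributes (n+2)(n+1) a_{n+2} + 3 n(n-1) a_n at x^n.
-4 x y'(x) contributes -4 n a_n at x^n.
3 y(x) contributes 3 a_n at x^n.
Matching x^n: (n+2)(n+1) a_{n+2} + (3 n(n-1) - 4 n + 3) a_n = 0.
Thus a_{n+2} = (-3 n(n-1) + 4 n - 3) / ((n+1)(n+2)) * a_n.

Check with a_0 = -1, a_1 = 1 (apply the recurrence for n = 0, 1, 2, 3): a_0 = -1, a_1 = 1, a_2 = 3/2, a_3 = 1/6, a_4 = -1/8, a_5 = -3/40.

a_(n+2) = (-3 n(n-1) + 4 n - 3) / ((n+1)(n+2)) * a_n; check: a_0 = -1, a_1 = 1, a_2 = 3/2, a_3 = 1/6, a_4 = -1/8, a_5 = -3/40


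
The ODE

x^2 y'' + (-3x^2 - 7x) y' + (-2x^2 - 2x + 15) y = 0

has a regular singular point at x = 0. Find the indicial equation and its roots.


Divide by x^2 to reach normal form y'' + P_1(x) y' + P_2(x) y = 0 with P_1(x) = -3 - 7/x and P_2(x) = -2 - 2/x + 15/x^2.
x = 0 is a singular point because the y'-coefficient -3 - 7/x has a pole at x = 0 and the y-coefficient -2 - 2/x + 15/x^2 has a pole at x = 0.
It is a regular singular point because x P_1(x) = p(x) = -3x - 7 and x^2 P_2(x) = q(x) = -2x^2 - 2x + 15 are polynomials, hence analytic at x = 0.
p(0) = -7,  q(0) = 15.
Indicial equation: r(r-1) + p(0) r + q(0) = 0, i.e. r^2 + (p(0) - 1) r + q(0) = 0, i.e. r^2 - 8 r + 15 = 0.
Discriminant: (-8)^2 - 4(15) = 4, so r = (8 ± 2)/2.
Solving: r_1 = 5, r_2 = 3.

indicial: r^2 - 8 r + 15 = 0; roots r_1 = 5, r_2 = 3


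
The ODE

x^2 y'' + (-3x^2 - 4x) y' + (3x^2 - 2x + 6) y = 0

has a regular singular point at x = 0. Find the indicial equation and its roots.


Divide by x^2 to reach normal form y'' + P_1(x) y' + P_2(x) y = 0 with P_1(x) = -3 - 4/x and P_2(x) = 3 - 2/x + 6/x^2.
x = 0 is a singular point because the y'-coefficient -3 - 4/x has a pole at x = 0 and the y-coefficient 3 - 2/x + 6/x^2 has a pole at x = 0.
It is a regular singular point because x P_1(x) = p(x) = -3x - 4 and x^2 P_2(x) = q(x) = 3x^2 - 2x + 6 are polynomials, hence analytic at x = 0.
p(0) = -4,  q(0) = 6.
Indicial equation: r(r-1) + p(0) r + q(0) = 0, i.e. r^2 + (p(0) - 1) r + q(0) = 0, i.e. r^2 - 5 r + 6 = 0.
Discriminant: (-5)^2 - 4(6) = 1, so r = (5 ± 1)/2.
Solving: r_1 = 3, r_2 = 2.

indicial: r^2 - 5 r + 6 = 0; roots r_1 = 3, r_2 = 2


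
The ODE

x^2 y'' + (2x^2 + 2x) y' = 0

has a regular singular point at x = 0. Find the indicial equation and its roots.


Divide by x^2 to reach normal form y'' + P_1(x) y' + P_2(x) y = 0 with P_1(x) = 2 + 2/x and P_2(x) = 0.
x = 0 is a singular point because the y'-coefficient 2 + 2/x has a pole at x = 0.
It is a regular singular point because x P_1(x) = p(x) = 2x + 2 and x^2 P_2(x) = q(x) = 0 are polynomials, hence analytic at x = 0.
p(0) = 2,  q(0) = 0.
Indicial equation: r(r-1) + p(0) r + q(0) = 0, i.e. r^2 + (p(0) - 1) r + q(0) = 0, i.e. r^2 + 1 r = 0.
Discriminant: (1)^2 - 4(0) = 1, so r = (-1 ± 1)/2.
Solving: r_1 = 0, r_2 = -1.

indicial: r^2 + 1 r = 0; roots r_1 = 0, r_2 = -1


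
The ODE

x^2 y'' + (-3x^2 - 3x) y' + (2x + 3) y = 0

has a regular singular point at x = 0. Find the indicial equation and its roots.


Divide by x^2 to reach normal form y'' + P_1(x) y' + P_2(x) y = 0 with P_1(x) = -3 - 3/x and P_2(x) = 2/x + 3/x^2.
x = 0 is a singular point because the y'-coefficient -3 - 3/x has a pole at x = 0 and the y-coefficient 2/x + 3/x^2 has a pole at x = 0.
It is a regular singular point because x P_1(x) = p(x) = -3x - 3 and x^2 P_2(x) = q(x) = 2x + 3 are polynomials, hence analytic at x = 0.
p(0) = -3,  q(0) = 3.
Indicial equation: r(r-1) + p(0) r + q(0) = 0, i.e. r^2 + (p(0) - 1) r + q(0) = 0, i.e. r^2 - 4 r + 3 = 0.
Discriminant: (-4)^2 - 4(3) = 4, so r = (4 ± 2)/2.
Solving: r_1 = 3, r_2 = 1.

indicial: r^2 - 4 r + 3 = 0; roots r_1 = 3, r_2 = 1


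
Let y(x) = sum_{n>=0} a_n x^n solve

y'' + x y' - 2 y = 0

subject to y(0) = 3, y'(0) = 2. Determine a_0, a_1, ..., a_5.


Ansatz: y(x) = sum_{n>=0} a_n x^n, so y'(x) = sum_{n>=1} n a_n x^(n-1) and y''(x) = sum_{n>=2} n(n-1) a_n x^(n-2).
Substitute into P(x) y'' + Q(x) y' + R(x) y = 0 with P(x) = 1, Q(x) = x, R(x) = -2, and match powers of x.
Initial conditions: a_0 = 3, a_1 = 2.
Setting the coefficient of each power of x to zero and solving order by order (substituting the coefficients already found):
  x^0: 2 a_2 - 2 a_0 = 0  ->  2 a_2 = 2 a_0 = 6  ->  a_2 = 3
  x^1: 6 a_3 - a_1 = 0  ->  6 a_3 = a_1 = 2  ->  a_3 = 1/3
  x^2: 12 a_4 = 0  ->  a_4 = 0
  x^3: 20 a_5 + a_3 = 0  ->  20 a_5 = -a_3 = -1/3  ->  a_5 = -1/60
Truncated series: y(x) = 3 + 2 x + 3 x^2 + (1/3) x^3 - (1/60) x^5 + O(x^6).

a_0 = 3; a_1 = 2; a_2 = 3; a_3 = 1/3; a_4 = 0; a_5 = -1/60


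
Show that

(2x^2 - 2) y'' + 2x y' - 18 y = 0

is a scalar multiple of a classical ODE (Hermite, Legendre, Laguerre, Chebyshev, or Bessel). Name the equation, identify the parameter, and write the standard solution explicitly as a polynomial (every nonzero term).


All three coefficients share the factor -2; dividing through by -2 gives  (1 - x^2) y'' - x y' + 9 y = 0.
This matches the Chebyshev equation (1 - x^2) y'' - x y' + n^2 y = 0 (note the -x y' term, not -2x y') with n^2 = 9, so n = 3; the polynomial solution is T_3(x).
With y = sum_k a_k x^k, matching x^k gives (k+2)(k+1) a_{k+2} = (k^2 - n^2) a_k = (k - 3)(k + 3) a_k. The right side vanishes at k = 3, so the series with the parity of 3 terminates at degree 3.
Standard normalization: leading coefficient of T_n is 2^(n-1), so a_3 = 2^2 = 4. Work downward with a_k = (k+1)(k+2) a_{k+2} / ((k - 3)(k + 3)):
  a_1 = (2)(3)(4) / ((1 - 3)(1 + 3)) = 24/(-8) = -3
Hence T_3(x) = 4 x^3 - 3 x.

T_3(x); series = 4 x^3 - 3 x


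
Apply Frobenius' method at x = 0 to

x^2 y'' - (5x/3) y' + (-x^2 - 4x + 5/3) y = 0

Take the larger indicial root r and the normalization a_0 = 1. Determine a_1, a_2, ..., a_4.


Write in Frobenius form y'' + (p(x)/x) y' + (q(x)/x^2) y = 0:
  p(x) = -5/3,  q(x) = -x^2 - 4x + 5/3.
Indicial equation: r(r-1) + (-5/3) r + (5/3) = 0 -> roots r_1 = 5/3, r_2 = 1.
Take r = r_1 = 5/3. Let y(x) = x^r sum_{n>=0} a_n x^n with a_0 = 1.
Substitute y = x^r sum a_n x^n and match x^{r+n}. The recurrence is
  D(n) a_n - 4 a_{n-1} - 1 a_{n-2} = 0,  where D(n) = (r+n)(r+n-1) + (-5/3)(r+n) + (5/3).
  a_n = [4 a_{n-1} + 1 a_{n-2}] / D(n).
Since the indicial polynomial factors as (r - r_1)(r - r_2), D(n) = (r_1 + n - r_1)(r_1 + n - r_2) = n(n + 2/3).
Evaluating step by step (a_0 = 1):
  n = 1: D(1) = 1(1 + 2/3) = 5/3; numerator = 4(1) = 4; a_1 = (4)/(5/3) = 12/5
  n = 2: D(2) = 2(2 + 2/3) = 16/3; numerator = 4(12/5) + 1(1) = 53/5; a_2 = (53/5)/(16/3) = 159/80
  n = 3: D(3) = 3(3 + 2/3) = 11; numerator = 4(159/80) + 1(12/5) = 207/20; a_3 = (207/20)/(11) = 207/220
  n = 4: D(4) = 4(4 + 2/3) = 56/3; numerator = 4(207/220) + 1(159/80) = 5061/880; a_4 = (5061/880)/(56/3) = 2169/7040

r = 5/3; a_0 = 1; a_1 = 12/5; a_2 = 159/80; a_3 = 207/220; a_4 = 2169/7040


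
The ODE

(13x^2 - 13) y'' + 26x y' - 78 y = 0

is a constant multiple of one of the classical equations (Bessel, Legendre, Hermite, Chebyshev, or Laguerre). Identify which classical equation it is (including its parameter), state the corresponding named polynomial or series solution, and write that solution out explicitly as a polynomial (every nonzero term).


All three coefficients share the factor -13; dividing through by -13 gives  (1 - x^2) y'' - 2x y' + 6 y = 0.
This matches the Legendre equation (1 - x^2) y'' - 2x y' + n(n+1) y = 0 (note the -2x y' term) with n(n+1) = 6, so n = 2; the polynomial solution is P_2(x).
With y = sum_k a_k x^k, matching x^k gives (k+2)(k+1) a_{k+2} = [k(k+1) - n(n+1)] a_k = (k - 2)(k + 3) a_k. The right side vanishes at k = 2, so the series with the parity of 2 terminates at degree 2.
Standard normalization (P_n(1) = 1): leading coefficient (2n)!/(2^n (n!)^2) = 24/(4*4) = 3/2, so a_2 = 3/2. Work downward with a_k = (k+1)(k+2) a_{k+2} / ((k - 2)(k + 3)):
  a_0 = (1)(2)(3/2) / ((0 - 2)(0 + 3)) = 3/(-6) = -1/2
Hence P_2(x) = 3 x^2/2 - 1/2.

P_2(x); series = 3 x^2/2 - 1/2
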